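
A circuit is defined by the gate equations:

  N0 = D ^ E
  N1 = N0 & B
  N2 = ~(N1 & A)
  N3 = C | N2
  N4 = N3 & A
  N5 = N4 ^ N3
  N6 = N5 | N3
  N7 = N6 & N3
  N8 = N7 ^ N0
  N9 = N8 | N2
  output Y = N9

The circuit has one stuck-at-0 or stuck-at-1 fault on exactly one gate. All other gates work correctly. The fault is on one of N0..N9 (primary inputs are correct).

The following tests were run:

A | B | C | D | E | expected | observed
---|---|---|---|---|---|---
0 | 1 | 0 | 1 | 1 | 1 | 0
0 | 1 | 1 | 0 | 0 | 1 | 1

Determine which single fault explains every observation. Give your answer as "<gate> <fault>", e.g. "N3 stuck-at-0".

Fault-free values for test 1 (A=0, B=1, C=0, D=1, E=1): N0=0, N1=0, N2=1, N3=1, N4=0, N5=1, N6=1, N7=1, N8=1, N9=1, giving Y=1. Observed 0.
Test 1: faults giving observed 0 are {N2 stuck-at-0, N9 stuck-at-0}.
Test 2 (A=0, B=1, C=1, D=0, E=0): fault-free N0=0, N1=0, N2=1, N3=1, N4=0, N5=1, N6=1, N7=1, N8=1, N9=1 → 1; observed 1. Eliminates N9 stuck-at-0.
Only N2 stuck-at-0 is consistent with every test.

N2 stuck-at-0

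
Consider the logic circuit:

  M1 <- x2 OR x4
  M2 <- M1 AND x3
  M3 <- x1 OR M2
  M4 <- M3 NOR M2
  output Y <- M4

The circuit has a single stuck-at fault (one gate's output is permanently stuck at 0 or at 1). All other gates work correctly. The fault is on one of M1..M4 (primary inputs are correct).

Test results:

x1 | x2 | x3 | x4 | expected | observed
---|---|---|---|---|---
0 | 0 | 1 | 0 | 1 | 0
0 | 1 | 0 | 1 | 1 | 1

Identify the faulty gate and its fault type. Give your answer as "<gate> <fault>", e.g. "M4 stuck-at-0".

M1 stuck-at-1

Fault-free values for test 1 (x1=0, x2=0, x3=1, x4=0): M1=0, M2=0, M3=0, M4=1, giving Y=1. Observed 0.
Test 1: faults giving observed 0 are {M1 stuck-at-1, M2 stuck-at-1, M3 stuck-at-1, M4 stuck-at-0}.
Test 2 (x1=0, x2=1, x3=0, x4=1): fault-free M1=1, M2=0, M3=0, M4=1 → 1; observed 1. Eliminates M2 stuck-at-1, M3 stuck-at-1, M4 stuck-at-0.
Only M1 stuck-at-1 is consistent with every test.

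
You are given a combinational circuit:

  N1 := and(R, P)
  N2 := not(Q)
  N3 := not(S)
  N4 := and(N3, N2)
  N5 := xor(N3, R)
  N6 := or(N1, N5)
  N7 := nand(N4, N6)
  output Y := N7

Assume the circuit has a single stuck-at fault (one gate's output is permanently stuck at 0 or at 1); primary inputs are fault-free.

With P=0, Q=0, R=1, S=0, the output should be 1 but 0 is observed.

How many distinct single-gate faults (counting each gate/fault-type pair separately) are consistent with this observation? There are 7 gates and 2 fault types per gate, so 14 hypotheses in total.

Fault-free: N1=0, N2=1, N3=1, N4=1, N5=0, N6=0, N7=1 → 1. Observed 0.
  N1 stuck-at-0: output 1 ✗
  N1 stuck-at-1: output 0 ✓
  N2 stuck-at-0: output 1 ✗
  N2 stuck-at-1: output 1 ✗
  N3 stuck-at-0: output 1 ✗
  N3 stuck-at-1: output 1 ✗
  N4 stuck-at-0: output 1 ✗
  N4 stuck-at-1: output 1 ✗
  N5 stuck-at-0: output 1 ✗
  N5 stuck-at-1: output 0 ✓
  N6 stuck-at-0: output 1 ✗
  N6 stuck-at-1: output 0 ✓
  N7 stuck-at-0: output 0 ✓
  N7 stuck-at-1: output 1 ✗
Consistent faults: {N1 stuck-at-1, N5 stuck-at-1, N6 stuck-at-1, N7 stuck-at-0} — 4 in all.

4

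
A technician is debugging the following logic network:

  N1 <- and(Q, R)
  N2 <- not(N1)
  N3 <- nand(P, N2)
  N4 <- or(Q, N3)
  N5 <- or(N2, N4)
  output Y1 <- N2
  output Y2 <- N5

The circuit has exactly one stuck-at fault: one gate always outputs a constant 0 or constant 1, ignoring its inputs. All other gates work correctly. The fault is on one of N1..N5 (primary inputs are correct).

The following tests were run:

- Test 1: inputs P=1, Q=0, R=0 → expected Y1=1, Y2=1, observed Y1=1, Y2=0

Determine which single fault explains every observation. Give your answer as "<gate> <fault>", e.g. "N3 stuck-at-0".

Fault-free values for test 1 (P=1, Q=0, R=0): N1=0, N2=1, N3=0, N4=0, N5=1, giving Y1=1, Y2=1. Observed Y1=1, Y2=0.
Test 1: faults giving observed Y1=1, Y2=0 are {N5 stuck-at-0}.
Only N5 stuck-at-0 is consistent with every test.

N5 stuck-at-0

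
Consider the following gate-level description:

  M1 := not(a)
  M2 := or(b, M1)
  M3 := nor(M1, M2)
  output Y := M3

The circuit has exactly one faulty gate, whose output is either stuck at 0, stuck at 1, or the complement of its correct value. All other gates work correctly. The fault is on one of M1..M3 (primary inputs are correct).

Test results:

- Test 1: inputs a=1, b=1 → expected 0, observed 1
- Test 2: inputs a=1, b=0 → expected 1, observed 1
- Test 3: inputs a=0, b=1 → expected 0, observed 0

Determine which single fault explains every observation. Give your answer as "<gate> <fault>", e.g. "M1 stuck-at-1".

Fault-free values for test 1 (a=1, b=1): M1=0, M2=1, M3=0, giving Y=0. Observed 1.
Test 1: faults giving observed 1 are {M2 stuck-at-0, M2 inverted output, M3 stuck-at-1, M3 inverted output}.
Test 2 (a=1, b=0): fault-free M1=0, M2=0, M3=1 → 1; observed 1. Eliminates M2 inverted output, M3 inverted output.
Test 3 (a=0, b=1): fault-free M1=1, M2=1, M3=0 → 0; observed 0. Eliminates M3 stuck-at-1.
Only M2 stuck-at-0 is consistent with every test.

M2 stuck-at-0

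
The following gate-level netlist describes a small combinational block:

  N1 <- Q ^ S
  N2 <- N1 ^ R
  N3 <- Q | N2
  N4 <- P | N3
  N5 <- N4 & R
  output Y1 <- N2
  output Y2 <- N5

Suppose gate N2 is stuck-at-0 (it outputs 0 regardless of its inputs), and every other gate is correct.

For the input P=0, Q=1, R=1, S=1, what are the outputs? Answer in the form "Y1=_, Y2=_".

Propagate with N2 forced: N1=0, N2=0 [stuck-at-0], N3=1, N4=1, N5=1.
So the outputs are Y1=0, Y2=1. (Without the fault they would be Y1=1, Y2=1.)

Y1=0, Y2=1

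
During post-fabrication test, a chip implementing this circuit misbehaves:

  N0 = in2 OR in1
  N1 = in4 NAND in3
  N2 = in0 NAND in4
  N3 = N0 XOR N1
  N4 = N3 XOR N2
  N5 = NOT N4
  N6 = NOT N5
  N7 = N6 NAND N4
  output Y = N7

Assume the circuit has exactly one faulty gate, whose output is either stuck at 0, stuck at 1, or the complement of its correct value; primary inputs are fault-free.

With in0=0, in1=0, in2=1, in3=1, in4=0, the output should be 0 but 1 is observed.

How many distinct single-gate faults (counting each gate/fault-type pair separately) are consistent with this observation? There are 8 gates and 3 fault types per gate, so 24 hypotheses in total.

16

Fault-free: N0=1, N1=1, N2=1, N3=0, N4=1, N5=0, N6=1, N7=0 → 0. Observed 1.
  N0: stuck-at-0, inverted output ✓; others ✗
  N1: stuck-at-0, inverted output ✓; others ✗
  N2: stuck-at-0, inverted output ✓; others ✗
  N3: stuck-at-1, inverted output ✓; others ✗
  N4: stuck-at-0, inverted output ✓; others ✗
  N5: stuck-at-1, inverted output ✓; others ✗
  N6: stuck-at-0, inverted output ✓; others ✗
  N7: stuck-at-1, inverted output ✓; others ✗
Consistent faults: {N0 stuck-at-0, N0 inverted output, N1 stuck-at-0, N1 inverted output, N2 stuck-at-0, N2 inverted output, N3 stuck-at-1, N3 inverted output, N4 stuck-at-0, N4 inverted output, N5 stuck-at-1, N5 inverted output, N6 stuck-at-0, N6 inverted output, N7 stuck-at-1, N7 inverted output} — 16 in all.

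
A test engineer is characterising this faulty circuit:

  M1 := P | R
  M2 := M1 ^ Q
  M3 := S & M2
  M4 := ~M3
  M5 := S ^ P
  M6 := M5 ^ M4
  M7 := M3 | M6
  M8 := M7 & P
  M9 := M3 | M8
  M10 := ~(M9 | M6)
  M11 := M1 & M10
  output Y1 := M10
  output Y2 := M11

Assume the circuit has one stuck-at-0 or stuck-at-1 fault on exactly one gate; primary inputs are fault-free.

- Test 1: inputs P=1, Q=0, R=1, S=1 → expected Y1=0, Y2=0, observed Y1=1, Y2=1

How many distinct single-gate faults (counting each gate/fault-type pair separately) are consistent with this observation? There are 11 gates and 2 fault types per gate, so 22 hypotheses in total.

Fault-free: M1=1, M2=1, M3=1, M4=0, M5=0, M6=0, M7=1, M8=1, M9=1, M10=0, M11=0 → Y1=0, Y2=0. Observed Y1=1, Y2=1.
  M1: none of the 2 fault types match ✗
  M2: none of the 2 fault types match ✗
  M3: none of the 2 fault types match ✗
  M4: none of the 2 fault types match ✗
  M5: none of the 2 fault types match ✗
  M6: none of the 2 fault types match ✗
  M7: none of the 2 fault types match ✗
  M8: none of the 2 fault types match ✗
  M9: stuck-at-0 ✓; others ✗
  M10: stuck-at-1 ✓; others ✗
  M11: none of the 2 fault types match ✗
Consistent faults: {M9 stuck-at-0, M10 stuck-at-1} — 2 in all.

2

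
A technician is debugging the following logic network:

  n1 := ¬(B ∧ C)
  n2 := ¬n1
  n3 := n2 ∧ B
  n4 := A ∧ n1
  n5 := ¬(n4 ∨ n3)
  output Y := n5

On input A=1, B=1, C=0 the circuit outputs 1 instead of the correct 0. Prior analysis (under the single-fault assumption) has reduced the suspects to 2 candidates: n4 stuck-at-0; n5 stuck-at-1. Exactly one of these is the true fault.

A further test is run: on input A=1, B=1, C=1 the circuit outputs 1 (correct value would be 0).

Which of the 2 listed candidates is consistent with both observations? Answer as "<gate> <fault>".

Evaluate each candidate on input A=1, B=1, C=1:
  n4 stuck-at-0: n1=0, n2=1, n3=1, n4=0 [stuck-at-0], n5=0 → 0 — eliminated
  n5 stuck-at-1: n1=0, n2=1, n3=1, n4=0, n5=1 [stuck-at-1] → 1 — matches
Only n5 stuck-at-1 reproduces the observed 1.

n5 stuck-at-1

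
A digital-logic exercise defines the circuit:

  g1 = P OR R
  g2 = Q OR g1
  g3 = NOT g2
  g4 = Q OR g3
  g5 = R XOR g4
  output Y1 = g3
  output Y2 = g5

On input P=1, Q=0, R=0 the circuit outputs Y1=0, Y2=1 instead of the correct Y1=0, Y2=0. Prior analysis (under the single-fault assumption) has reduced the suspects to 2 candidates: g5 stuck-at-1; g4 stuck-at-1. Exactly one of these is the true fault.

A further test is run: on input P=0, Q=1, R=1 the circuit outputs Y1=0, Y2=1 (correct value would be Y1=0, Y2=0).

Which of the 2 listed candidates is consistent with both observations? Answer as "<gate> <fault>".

Evaluate each candidate on input P=0, Q=1, R=1:
  g5 stuck-at-1: g1=1, g2=1, g3=0, g4=1, g5=1 [stuck-at-1] → Y1=0, Y2=1 — matches
  g4 stuck-at-1: g1=1, g2=1, g3=0, g4=1 [stuck-at-1], g5=0 → Y1=0, Y2=0 — eliminated
Only g5 stuck-at-1 reproduces the observed Y1=0, Y2=1.

g5 stuck-at-1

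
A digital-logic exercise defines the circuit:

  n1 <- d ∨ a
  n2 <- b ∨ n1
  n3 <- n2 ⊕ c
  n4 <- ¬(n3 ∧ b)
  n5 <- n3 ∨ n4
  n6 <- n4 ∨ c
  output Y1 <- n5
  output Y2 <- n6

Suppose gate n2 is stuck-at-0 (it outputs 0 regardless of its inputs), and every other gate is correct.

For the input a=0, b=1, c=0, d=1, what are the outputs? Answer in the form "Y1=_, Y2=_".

Y1=1, Y2=1

Propagate with n2 forced: n1=1, n2=0 [stuck-at-0], n3=0, n4=1, n5=1, n6=1.
So the outputs are Y1=1, Y2=1. (Without the fault they would be Y1=1, Y2=0.)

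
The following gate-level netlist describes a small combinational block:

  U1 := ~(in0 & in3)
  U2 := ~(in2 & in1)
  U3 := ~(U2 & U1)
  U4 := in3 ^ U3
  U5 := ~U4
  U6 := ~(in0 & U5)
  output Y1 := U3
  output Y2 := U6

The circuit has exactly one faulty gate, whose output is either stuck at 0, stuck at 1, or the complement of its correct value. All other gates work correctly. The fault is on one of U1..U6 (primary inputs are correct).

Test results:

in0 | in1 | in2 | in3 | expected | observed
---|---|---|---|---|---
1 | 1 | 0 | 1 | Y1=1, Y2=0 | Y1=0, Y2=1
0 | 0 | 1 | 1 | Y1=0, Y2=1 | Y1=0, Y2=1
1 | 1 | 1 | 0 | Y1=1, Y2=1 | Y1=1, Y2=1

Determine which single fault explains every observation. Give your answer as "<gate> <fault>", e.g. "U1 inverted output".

Fault-free values for test 1 (in0=1, in1=1, in2=0, in3=1): U1=0, U2=1, U3=1, U4=0, U5=1, U6=0, giving Y1=1, Y2=0. Observed Y1=0, Y2=1.
Test 1: faults giving observed Y1=0, Y2=1 are {U1 stuck-at-1, U1 inverted output, U3 stuck-at-0, U3 inverted output}.
Test 2 (in0=0, in1=0, in2=1, in3=1): fault-free U1=1, U2=1, U3=0, U4=1, U5=0, U6=1 → Y1=0, Y2=1; observed Y1=0, Y2=1. Eliminates U1 inverted output, U3 inverted output.
Test 3 (in0=1, in1=1, in2=1, in3=0): fault-free U1=1, U2=0, U3=1, U4=1, U5=0, U6=1 → Y1=1, Y2=1; observed Y1=1, Y2=1. Eliminates U3 stuck-at-0.
Only U1 stuck-at-1 is consistent with every test.

U1 stuck-at-1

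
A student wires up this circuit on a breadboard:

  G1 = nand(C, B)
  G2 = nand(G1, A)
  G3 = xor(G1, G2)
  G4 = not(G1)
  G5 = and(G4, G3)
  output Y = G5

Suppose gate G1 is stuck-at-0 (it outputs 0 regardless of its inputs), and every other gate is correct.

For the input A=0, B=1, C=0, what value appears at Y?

1

Propagate with G1 forced: G1=0 [stuck-at-0], G2=1, G3=1, G4=1, G5=1.
So Y = 1. (Without the fault it would be 0.)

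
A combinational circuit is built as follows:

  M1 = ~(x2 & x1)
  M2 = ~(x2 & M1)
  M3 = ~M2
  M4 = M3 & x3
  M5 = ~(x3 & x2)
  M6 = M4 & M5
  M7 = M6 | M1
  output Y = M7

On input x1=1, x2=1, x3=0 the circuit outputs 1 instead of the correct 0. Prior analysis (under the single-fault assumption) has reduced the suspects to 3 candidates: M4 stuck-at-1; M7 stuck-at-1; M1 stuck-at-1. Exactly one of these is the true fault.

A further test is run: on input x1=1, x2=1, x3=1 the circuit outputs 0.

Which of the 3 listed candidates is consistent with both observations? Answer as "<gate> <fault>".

M4 stuck-at-1

Evaluate each candidate on input x1=1, x2=1, x3=1:
  M4 stuck-at-1: M1=0, M2=1, M3=0, M4=1 [stuck-at-1], M5=0, M6=0, M7=0 → 0 — matches
  M7 stuck-at-1: M1=0, M2=1, M3=0, M4=0, M5=0, M6=0, M7=1 [stuck-at-1] → 1 — eliminated
  M1 stuck-at-1: M1=1 [stuck-at-1], M2=0, M3=1, M4=1, M5=0, M6=0, M7=1 → 1 — eliminated
Only M4 stuck-at-1 reproduces the observed 0.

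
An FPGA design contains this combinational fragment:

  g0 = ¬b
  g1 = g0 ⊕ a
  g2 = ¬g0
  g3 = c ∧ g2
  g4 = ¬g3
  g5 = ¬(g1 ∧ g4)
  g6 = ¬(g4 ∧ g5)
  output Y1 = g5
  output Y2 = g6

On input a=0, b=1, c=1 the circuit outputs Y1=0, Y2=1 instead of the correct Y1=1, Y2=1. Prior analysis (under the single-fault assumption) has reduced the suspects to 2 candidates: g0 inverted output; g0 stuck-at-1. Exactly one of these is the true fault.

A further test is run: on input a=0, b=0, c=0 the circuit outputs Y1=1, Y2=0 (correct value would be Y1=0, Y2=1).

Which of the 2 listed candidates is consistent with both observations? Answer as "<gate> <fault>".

g0 inverted output

Evaluate each candidate on input a=0, b=0, c=0:
  g0 inverted output: g0=0 [inverted output], g1=0, g2=1, g3=0, g4=1, g5=1, g6=0 → Y1=1, Y2=0 — matches
  g0 stuck-at-1: g0=1 [stuck-at-1], g1=1, g2=0, g3=0, g4=1, g5=0, g6=1 → Y1=0, Y2=1 — eliminated
Only g0 inverted output reproduces the observed Y1=1, Y2=0.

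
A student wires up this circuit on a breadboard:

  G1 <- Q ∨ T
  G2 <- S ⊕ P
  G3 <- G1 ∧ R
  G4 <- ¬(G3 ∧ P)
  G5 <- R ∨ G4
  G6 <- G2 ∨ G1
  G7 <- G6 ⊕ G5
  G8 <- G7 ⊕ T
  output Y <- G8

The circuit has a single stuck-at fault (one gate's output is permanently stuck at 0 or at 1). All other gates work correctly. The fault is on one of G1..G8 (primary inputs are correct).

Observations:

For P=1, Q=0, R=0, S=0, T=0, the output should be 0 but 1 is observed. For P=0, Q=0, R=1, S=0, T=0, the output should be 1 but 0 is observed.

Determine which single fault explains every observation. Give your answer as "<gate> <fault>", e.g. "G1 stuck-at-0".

G5 stuck-at-0

Fault-free values for test 1 (P=1, Q=0, R=0, S=0, T=0): G1=0, G2=1, G3=0, G4=1, G5=1, G6=1, G7=0, G8=0, giving Y=0. Observed 1.
Test 1: faults giving observed 1 are {G2 stuck-at-0, G3 stuck-at-1, G4 stuck-at-0, G5 stuck-at-0, G6 stuck-at-0, G7 stuck-at-1, G8 stuck-at-1}.
Test 2 (P=0, Q=0, R=1, S=0, T=0): fault-free G1=0, G2=0, G3=0, G4=1, G5=1, G6=0, G7=1, G8=1 → 1; observed 0. Eliminates G2 stuck-at-0, G3 stuck-at-1, G4 stuck-at-0, G6 stuck-at-0, G7 stuck-at-1, G8 stuck-at-1.
Only G5 stuck-at-0 is consistent with every test.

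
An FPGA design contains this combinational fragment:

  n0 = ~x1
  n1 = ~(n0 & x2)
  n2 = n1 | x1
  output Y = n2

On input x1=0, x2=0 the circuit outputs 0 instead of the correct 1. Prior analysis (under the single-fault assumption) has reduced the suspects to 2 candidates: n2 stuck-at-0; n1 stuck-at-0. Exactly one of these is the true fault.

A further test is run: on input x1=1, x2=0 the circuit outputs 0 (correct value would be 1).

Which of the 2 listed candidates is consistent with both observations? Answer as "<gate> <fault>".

n2 stuck-at-0

Evaluate each candidate on input x1=1, x2=0:
  n2 stuck-at-0: n0=0, n1=1, n2=0 [stuck-at-0] → 0 — matches
  n1 stuck-at-0: n0=0, n1=0 [stuck-at-0], n2=1 → 1 — eliminated
Only n2 stuck-at-0 reproduces the observed 0.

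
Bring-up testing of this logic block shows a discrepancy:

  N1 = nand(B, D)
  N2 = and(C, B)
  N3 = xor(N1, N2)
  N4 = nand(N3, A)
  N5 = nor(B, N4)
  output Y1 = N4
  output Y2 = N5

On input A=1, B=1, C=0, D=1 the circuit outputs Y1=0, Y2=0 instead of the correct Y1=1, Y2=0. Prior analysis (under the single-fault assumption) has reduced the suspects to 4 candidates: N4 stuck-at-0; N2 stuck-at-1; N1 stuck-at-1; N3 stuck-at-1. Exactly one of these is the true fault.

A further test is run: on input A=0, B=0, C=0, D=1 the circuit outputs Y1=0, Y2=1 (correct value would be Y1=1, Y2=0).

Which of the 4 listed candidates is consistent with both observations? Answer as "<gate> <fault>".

Evaluate each candidate on input A=0, B=0, C=0, D=1:
  N4 stuck-at-0: N1=1, N2=0, N3=1, N4=0 [stuck-at-0], N5=1 → Y1=0, Y2=1 — matches
  N2 stuck-at-1: N1=1, N2=1 [stuck-at-1], N3=0, N4=1, N5=0 → Y1=1, Y2=0 — eliminated
  N1 stuck-at-1: N1=1 [stuck-at-1], N2=0, N3=1, N4=1, N5=0 → Y1=1, Y2=0 — eliminated
  N3 stuck-at-1: N1=1, N2=0, N3=1 [stuck-at-1], N4=1, N5=0 → Y1=1, Y2=0 — eliminated
Only N4 stuck-at-0 reproduces the observed Y1=0, Y2=1.

N4 stuck-at-0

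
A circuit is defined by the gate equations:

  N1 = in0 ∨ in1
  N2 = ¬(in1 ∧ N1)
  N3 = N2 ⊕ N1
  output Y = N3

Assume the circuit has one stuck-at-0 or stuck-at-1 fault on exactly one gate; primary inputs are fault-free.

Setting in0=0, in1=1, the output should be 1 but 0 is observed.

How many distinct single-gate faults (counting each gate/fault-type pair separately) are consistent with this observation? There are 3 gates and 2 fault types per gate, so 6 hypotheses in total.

Fault-free: N1=1, N2=0, N3=1 → 1. Observed 0.
  N1 stuck-at-0: output 1 ✗
  N1 stuck-at-1: output 1 ✗
  N2 stuck-at-0: output 1 ✗
  N2 stuck-at-1: output 0 ✓
  N3 stuck-at-0: output 0 ✓
  N3 stuck-at-1: output 1 ✗
Consistent faults: {N2 stuck-at-1, N3 stuck-at-0} — 2 in all.

2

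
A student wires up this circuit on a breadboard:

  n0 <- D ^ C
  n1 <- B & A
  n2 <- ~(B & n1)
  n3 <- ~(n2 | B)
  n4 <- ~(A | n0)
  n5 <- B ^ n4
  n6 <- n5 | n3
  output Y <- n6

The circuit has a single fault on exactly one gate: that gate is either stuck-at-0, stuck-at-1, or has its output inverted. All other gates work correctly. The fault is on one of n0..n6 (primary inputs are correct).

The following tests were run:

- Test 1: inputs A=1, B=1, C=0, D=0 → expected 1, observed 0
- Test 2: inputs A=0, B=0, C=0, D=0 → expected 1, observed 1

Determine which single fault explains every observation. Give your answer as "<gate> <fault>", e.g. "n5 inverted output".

Fault-free values for test 1 (A=1, B=1, C=0, D=0): n0=0, n1=1, n2=0, n3=0, n4=0, n5=1, n6=1, giving Y=1. Observed 0.
Test 1: faults giving observed 0 are {n4 stuck-at-1, n4 inverted output, n5 stuck-at-0, n5 inverted output, n6 stuck-at-0, n6 inverted output}.
Test 2 (A=0, B=0, C=0, D=0): fault-free n0=0, n1=0, n2=1, n3=0, n4=1, n5=1, n6=1 → 1; observed 1. Eliminates n4 inverted output, n5 stuck-at-0, n5 inverted output, n6 stuck-at-0, n6 inverted output.
Only n4 stuck-at-1 is consistent with every test.

n4 stuck-at-1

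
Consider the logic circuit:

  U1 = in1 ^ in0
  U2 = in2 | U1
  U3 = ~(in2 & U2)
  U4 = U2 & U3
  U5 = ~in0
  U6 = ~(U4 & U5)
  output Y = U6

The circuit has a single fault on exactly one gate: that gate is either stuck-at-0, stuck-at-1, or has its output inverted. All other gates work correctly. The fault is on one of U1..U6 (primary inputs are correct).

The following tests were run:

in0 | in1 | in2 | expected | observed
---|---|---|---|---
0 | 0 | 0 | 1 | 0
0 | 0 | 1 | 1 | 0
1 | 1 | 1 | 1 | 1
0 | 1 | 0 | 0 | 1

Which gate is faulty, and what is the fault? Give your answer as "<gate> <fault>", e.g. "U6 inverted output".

Fault-free values for test 1 (in0=0, in1=0, in2=0): U1=0, U2=0, U3=1, U4=0, U5=1, U6=1, giving Y=1. Observed 0.
Test 1: faults giving observed 0 are {U1 stuck-at-1, U1 inverted output, U2 stuck-at-1, U2 inverted output, U4 stuck-at-1, U4 inverted output, U6 stuck-at-0, U6 inverted output}.
Test 2 (in0=0, in1=0, in2=1): fault-free U1=0, U2=1, U3=0, U4=0, U5=1, U6=1 → 1; observed 0. Eliminates U1 stuck-at-1, U1 inverted output, U2 stuck-at-1, U2 inverted output.
Test 3 (in0=1, in1=1, in2=1): fault-free U1=0, U2=1, U3=0, U4=0, U5=0, U6=1 → 1; observed 1. Eliminates U6 stuck-at-0, U6 inverted output.
Test 4 (in0=0, in1=1, in2=0): fault-free U1=1, U2=1, U3=1, U4=1, U5=1, U6=0 → 0; observed 1. Eliminates U4 stuck-at-1.
Only U4 inverted output is consistent with every test.

U4 inverted output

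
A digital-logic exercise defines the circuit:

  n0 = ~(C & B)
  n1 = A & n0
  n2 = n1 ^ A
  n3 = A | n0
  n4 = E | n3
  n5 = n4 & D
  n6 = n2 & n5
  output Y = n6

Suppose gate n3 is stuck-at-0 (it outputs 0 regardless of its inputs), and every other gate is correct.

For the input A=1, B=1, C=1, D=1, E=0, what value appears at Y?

0

Propagate with n3 forced: n0=0, n1=0, n2=1, n3=0 [stuck-at-0], n4=0, n5=0, n6=0.
So Y = 0. (Without the fault it would be 1.)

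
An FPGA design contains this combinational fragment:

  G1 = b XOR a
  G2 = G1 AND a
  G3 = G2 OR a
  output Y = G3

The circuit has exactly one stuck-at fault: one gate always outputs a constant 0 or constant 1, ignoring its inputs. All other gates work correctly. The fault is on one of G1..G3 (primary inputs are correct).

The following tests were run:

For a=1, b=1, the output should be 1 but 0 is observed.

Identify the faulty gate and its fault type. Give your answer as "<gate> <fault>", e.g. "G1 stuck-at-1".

Fault-free values for test 1 (a=1, b=1): G1=0, G2=0, G3=1, giving Y=1. Observed 0.
Test 1: faults giving observed 0 are {G3 stuck-at-0}.
Only G3 stuck-at-0 is consistent with every test.

G3 stuck-at-0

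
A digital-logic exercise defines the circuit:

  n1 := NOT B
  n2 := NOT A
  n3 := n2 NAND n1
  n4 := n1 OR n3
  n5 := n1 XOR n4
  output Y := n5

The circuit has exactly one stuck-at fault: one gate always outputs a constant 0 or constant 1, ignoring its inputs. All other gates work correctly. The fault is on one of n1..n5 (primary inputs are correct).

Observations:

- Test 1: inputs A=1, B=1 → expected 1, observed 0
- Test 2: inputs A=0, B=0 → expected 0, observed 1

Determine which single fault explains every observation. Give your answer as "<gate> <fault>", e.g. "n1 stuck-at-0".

Fault-free values for test 1 (A=1, B=1): n1=0, n2=0, n3=1, n4=1, n5=1, giving Y=1. Observed 0.
Test 1: faults giving observed 0 are {n1 stuck-at-1, n3 stuck-at-0, n4 stuck-at-0, n5 stuck-at-0}.
Test 2 (A=0, B=0): fault-free n1=1, n2=1, n3=0, n4=1, n5=0 → 0; observed 1. Eliminates n1 stuck-at-1, n3 stuck-at-0, n5 stuck-at-0.
Only n4 stuck-at-0 is consistent with every test.

n4 stuck-at-0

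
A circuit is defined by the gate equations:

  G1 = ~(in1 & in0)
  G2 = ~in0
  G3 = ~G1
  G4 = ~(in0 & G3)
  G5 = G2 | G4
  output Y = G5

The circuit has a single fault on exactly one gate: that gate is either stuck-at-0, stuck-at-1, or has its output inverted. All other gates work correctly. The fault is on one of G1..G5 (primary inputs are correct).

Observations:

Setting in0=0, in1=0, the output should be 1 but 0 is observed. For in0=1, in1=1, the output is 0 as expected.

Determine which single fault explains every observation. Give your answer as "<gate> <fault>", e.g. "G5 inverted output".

Fault-free values for test 1 (in0=0, in1=0): G1=1, G2=1, G3=0, G4=1, G5=1, giving Y=1. Observed 0.
Test 1: faults giving observed 0 are {G5 stuck-at-0, G5 inverted output}.
Test 2 (in0=1, in1=1): fault-free G1=0, G2=0, G3=1, G4=0, G5=0 → 0; observed 0. Eliminates G5 inverted output.
Only G5 stuck-at-0 is consistent with every test.

G5 stuck-at-0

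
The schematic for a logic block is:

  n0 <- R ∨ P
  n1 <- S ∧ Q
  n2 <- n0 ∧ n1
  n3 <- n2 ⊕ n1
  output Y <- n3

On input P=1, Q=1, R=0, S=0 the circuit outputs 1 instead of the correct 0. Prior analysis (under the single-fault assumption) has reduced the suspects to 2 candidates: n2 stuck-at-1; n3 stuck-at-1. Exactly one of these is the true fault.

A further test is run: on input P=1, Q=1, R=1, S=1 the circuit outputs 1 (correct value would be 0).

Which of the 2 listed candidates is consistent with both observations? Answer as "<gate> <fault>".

Evaluate each candidate on input P=1, Q=1, R=1, S=1:
  n2 stuck-at-1: n0=1, n1=1, n2=1 [stuck-at-1], n3=0 → 0 — eliminated
  n3 stuck-at-1: n0=1, n1=1, n2=1, n3=1 [stuck-at-1] → 1 — matches
Only n3 stuck-at-1 reproduces the observed 1.

n3 stuck-at-1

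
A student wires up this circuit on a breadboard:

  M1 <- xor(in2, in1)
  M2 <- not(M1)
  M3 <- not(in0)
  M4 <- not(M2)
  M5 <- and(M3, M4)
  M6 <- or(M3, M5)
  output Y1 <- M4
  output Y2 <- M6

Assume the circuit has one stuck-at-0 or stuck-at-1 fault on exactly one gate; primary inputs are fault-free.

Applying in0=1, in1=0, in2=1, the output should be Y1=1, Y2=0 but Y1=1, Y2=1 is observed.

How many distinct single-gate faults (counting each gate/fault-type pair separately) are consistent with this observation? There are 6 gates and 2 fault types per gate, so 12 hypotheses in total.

Fault-free: M1=1, M2=0, M3=0, M4=1, M5=0, M6=0 → Y1=1, Y2=0. Observed Y1=1, Y2=1.
  M1 stuck-at-0: output Y1=0, Y2=0 ✗
  M1 stuck-at-1: output Y1=1, Y2=0 ✗
  M2 stuck-at-0: output Y1=1, Y2=0 ✗
  M2 stuck-at-1: output Y1=0, Y2=0 ✗
  M3 stuck-at-0: output Y1=1, Y2=0 ✗
  M3 stuck-at-1: output Y1=1, Y2=1 ✓
  M4 stuck-at-0: output Y1=0, Y2=0 ✗
  M4 stuck-at-1: output Y1=1, Y2=0 ✗
  M5 stuck-at-0: output Y1=1, Y2=0 ✗
  M5 stuck-at-1: output Y1=1, Y2=1 ✓
  M6 stuck-at-0: output Y1=1, Y2=0 ✗
  M6 stuck-at-1: output Y1=1, Y2=1 ✓
Consistent faults: {M3 stuck-at-1, M5 stuck-at-1, M6 stuck-at-1} — 3 in all.

3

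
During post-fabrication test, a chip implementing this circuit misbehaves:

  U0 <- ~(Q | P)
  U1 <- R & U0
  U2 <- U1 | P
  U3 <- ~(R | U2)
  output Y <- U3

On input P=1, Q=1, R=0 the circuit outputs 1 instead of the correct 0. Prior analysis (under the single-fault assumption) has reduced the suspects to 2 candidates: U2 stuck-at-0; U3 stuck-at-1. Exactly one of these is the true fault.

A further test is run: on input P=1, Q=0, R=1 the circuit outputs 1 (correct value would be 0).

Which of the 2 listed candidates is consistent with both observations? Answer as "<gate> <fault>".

Evaluate each candidate on input P=1, Q=0, R=1:
  U2 stuck-at-0: U0=0, U1=0, U2=0 [stuck-at-0], U3=0 → 0 — eliminated
  U3 stuck-at-1: U0=0, U1=0, U2=1, U3=1 [stuck-at-1] → 1 — matches
Only U3 stuck-at-1 reproduces the observed 1.

U3 stuck-at-1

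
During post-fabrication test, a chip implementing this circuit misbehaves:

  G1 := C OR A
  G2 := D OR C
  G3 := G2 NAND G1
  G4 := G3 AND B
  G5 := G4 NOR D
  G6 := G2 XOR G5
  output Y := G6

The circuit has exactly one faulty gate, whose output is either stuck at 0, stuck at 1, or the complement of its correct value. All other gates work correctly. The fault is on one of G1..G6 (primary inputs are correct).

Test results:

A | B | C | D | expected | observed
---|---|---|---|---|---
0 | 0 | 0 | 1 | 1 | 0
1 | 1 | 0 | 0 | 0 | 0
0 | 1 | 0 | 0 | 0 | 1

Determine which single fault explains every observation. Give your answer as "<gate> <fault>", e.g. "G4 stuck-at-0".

Fault-free values for test 1 (A=0, B=0, C=0, D=1): G1=0, G2=1, G3=1, G4=0, G5=0, G6=1, giving Y=1. Observed 0.
Test 1: faults giving observed 0 are {G2 stuck-at-0, G2 inverted output, G5 stuck-at-1, G5 inverted output, G6 stuck-at-0, G6 inverted output}.
Test 2 (A=1, B=1, C=0, D=0): fault-free G1=1, G2=0, G3=1, G4=1, G5=0, G6=0 → 0; observed 0. Eliminates G5 stuck-at-1, G5 inverted output, G6 inverted output.
Test 3 (A=0, B=1, C=0, D=0): fault-free G1=0, G2=0, G3=1, G4=1, G5=0, G6=0 → 0; observed 1. Eliminates G2 stuck-at-0, G6 stuck-at-0.
Only G2 inverted output is consistent with every test.

G2 inverted output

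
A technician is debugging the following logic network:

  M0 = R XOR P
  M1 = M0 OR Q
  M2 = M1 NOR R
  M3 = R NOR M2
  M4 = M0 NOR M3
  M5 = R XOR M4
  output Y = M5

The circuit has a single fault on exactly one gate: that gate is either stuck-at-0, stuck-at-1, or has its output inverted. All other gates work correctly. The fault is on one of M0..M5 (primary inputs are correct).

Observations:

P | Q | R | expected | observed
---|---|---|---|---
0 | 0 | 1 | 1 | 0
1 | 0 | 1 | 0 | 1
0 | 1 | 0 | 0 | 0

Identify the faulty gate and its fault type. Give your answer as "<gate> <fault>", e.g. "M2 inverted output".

M0 inverted output

Fault-free values for test 1 (P=0, Q=0, R=1): M0=1, M1=1, M2=0, M3=0, M4=0, M5=1, giving Y=1. Observed 0.
Test 1: faults giving observed 0 are {M0 stuck-at-0, M0 inverted output, M4 stuck-at-1, M4 inverted output, M5 stuck-at-0, M5 inverted output}.
Test 2 (P=1, Q=0, R=1): fault-free M0=0, M1=0, M2=0, M3=0, M4=1, M5=0 → 0; observed 1. Eliminates M0 stuck-at-0, M4 stuck-at-1, M5 stuck-at-0.
Test 3 (P=0, Q=1, R=0): fault-free M0=0, M1=1, M2=0, M3=1, M4=0, M5=0 → 0; observed 0. Eliminates M4 inverted output, M5 inverted output.
Only M0 inverted output is consistent with every test.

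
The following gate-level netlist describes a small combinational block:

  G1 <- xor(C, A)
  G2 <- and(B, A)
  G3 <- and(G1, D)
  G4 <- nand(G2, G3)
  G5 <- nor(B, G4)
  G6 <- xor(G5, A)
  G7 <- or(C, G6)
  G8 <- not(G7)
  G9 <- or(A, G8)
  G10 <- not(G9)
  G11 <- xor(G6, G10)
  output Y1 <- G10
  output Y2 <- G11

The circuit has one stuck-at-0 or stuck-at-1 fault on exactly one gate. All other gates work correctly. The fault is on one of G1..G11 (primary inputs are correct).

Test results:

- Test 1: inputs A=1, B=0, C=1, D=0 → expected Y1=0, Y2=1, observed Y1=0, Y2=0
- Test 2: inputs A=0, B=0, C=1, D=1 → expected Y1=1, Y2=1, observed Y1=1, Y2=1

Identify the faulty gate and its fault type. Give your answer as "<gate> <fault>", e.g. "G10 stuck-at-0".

G6 stuck-at-0

Fault-free values for test 1 (A=1, B=0, C=1, D=0): G1=0, G2=0, G3=0, G4=1, G5=0, G6=1, G7=1, G8=0, G9=1, G10=0, G11=1, giving Y1=0, Y2=1. Observed Y1=0, Y2=0.
Test 1: faults giving observed Y1=0, Y2=0 are {G4 stuck-at-0, G5 stuck-at-1, G6 stuck-at-0, G11 stuck-at-0}.
Test 2 (A=0, B=0, C=1, D=1): fault-free G1=1, G2=0, G3=1, G4=1, G5=0, G6=0, G7=1, G8=0, G9=0, G10=1, G11=1 → Y1=1, Y2=1; observed Y1=1, Y2=1. Eliminates G4 stuck-at-0, G5 stuck-at-1, G11 stuck-at-0.
Only G6 stuck-at-0 is consistent with every test.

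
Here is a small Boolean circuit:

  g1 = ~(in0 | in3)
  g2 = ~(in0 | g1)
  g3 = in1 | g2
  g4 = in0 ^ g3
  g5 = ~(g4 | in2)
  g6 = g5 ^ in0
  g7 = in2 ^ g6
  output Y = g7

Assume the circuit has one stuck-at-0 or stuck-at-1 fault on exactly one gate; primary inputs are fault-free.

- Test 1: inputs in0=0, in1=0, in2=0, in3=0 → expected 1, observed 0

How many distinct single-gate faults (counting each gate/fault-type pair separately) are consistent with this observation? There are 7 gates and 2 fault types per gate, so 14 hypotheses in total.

Fault-free: g1=1, g2=0, g3=0, g4=0, g5=1, g6=1, g7=1 → 1. Observed 0.
  g1 stuck-at-0: output 0 ✓
  g1 stuck-at-1: output 1 ✗
  g2 stuck-at-0: output 1 ✗
  g2 stuck-at-1: output 0 ✓
  g3 stuck-at-0: output 1 ✗
  g3 stuck-at-1: output 0 ✓
  g4 stuck-at-0: output 1 ✗
  g4 stuck-at-1: output 0 ✓
  g5 stuck-at-0: output 0 ✓
  g5 stuck-at-1: output 1 ✗
  g6 stuck-at-0: output 0 ✓
  g6 stuck-at-1: output 1 ✗
  g7 stuck-at-0: output 0 ✓
  g7 stuck-at-1: output 1 ✗
Consistent faults: {g1 stuck-at-0, g2 stuck-at-1, g3 stuck-at-1, g4 stuck-at-1, g5 stuck-at-0, g6 stuck-at-0, g7 stuck-at-0} — 7 in all.

7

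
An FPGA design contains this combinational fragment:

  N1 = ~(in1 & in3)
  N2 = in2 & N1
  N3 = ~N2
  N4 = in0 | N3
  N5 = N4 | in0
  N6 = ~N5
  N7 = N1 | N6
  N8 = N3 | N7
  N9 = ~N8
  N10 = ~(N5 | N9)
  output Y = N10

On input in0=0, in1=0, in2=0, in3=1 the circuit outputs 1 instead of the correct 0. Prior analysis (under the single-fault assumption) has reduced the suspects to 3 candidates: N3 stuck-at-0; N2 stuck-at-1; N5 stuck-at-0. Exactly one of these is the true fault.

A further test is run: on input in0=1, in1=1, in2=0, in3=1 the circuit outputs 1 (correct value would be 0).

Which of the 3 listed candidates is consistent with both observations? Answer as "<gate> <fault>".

N5 stuck-at-0

Evaluate each candidate on input in0=1, in1=1, in2=0, in3=1:
  N3 stuck-at-0: N1=0, N2=0, N3=0 [stuck-at-0], N4=1, N5=1, N6=0, N7=0, N8=0, N9=1, N10=0 → 0 — eliminated
  N2 stuck-at-1: N1=0, N2=1 [stuck-at-1], N3=0, N4=1, N5=1, N6=0, N7=0, N8=0, N9=1, N10=0 → 0 — eliminated
  N5 stuck-at-0: N1=0, N2=0, N3=1, N4=1, N5=0 [stuck-at-0], N6=1, N7=1, N8=1, N9=0, N10=1 → 1 — matches
Only N5 stuck-at-0 reproduces the observed 1.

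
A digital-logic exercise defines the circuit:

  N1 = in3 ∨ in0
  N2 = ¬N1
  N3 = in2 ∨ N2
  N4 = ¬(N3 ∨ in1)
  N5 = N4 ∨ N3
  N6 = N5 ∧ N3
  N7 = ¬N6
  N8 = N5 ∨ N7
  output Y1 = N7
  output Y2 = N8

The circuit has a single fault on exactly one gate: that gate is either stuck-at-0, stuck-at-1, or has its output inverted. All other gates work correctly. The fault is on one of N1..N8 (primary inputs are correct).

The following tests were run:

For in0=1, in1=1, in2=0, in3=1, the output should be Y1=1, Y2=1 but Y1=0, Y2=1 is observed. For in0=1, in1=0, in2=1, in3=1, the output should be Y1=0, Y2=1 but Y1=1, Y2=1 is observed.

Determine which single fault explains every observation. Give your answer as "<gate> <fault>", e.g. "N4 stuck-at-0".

Fault-free values for test 1 (in0=1, in1=1, in2=0, in3=1): N1=1, N2=0, N3=0, N4=0, N5=0, N6=0, N7=1, N8=1, giving Y1=1, Y2=1. Observed Y1=0, Y2=1.
Test 1: faults giving observed Y1=0, Y2=1 are {N1 stuck-at-0, N1 inverted output, N2 stuck-at-1, N2 inverted output, N3 stuck-at-1, N3 inverted output}.
Test 2 (in0=1, in1=0, in2=1, in3=1): fault-free N1=1, N2=0, N3=1, N4=0, N5=1, N6=1, N7=0, N8=1 → Y1=0, Y2=1; observed Y1=1, Y2=1. Eliminates N1 stuck-at-0, N1 inverted output, N2 stuck-at-1, N2 inverted output, N3 stuck-at-1.
Only N3 inverted output is consistent with every test.

N3 inverted output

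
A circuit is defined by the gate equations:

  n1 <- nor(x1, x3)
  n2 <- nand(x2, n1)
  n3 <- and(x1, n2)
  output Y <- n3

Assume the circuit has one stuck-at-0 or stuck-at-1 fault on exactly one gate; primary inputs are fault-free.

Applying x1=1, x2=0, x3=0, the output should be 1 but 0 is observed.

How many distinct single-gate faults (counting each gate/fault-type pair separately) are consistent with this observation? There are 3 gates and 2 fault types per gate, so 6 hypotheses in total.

Fault-free: n1=0, n2=1, n3=1 → 1. Observed 0.
  n1 stuck-at-0: output 1 ✗
  n1 stuck-at-1: output 1 ✗
  n2 stuck-at-0: output 0 ✓
  n2 stuck-at-1: output 1 ✗
  n3 stuck-at-0: output 0 ✓
  n3 stuck-at-1: output 1 ✗
Consistent faults: {n2 stuck-at-0, n3 stuck-at-0} — 2 in all.

2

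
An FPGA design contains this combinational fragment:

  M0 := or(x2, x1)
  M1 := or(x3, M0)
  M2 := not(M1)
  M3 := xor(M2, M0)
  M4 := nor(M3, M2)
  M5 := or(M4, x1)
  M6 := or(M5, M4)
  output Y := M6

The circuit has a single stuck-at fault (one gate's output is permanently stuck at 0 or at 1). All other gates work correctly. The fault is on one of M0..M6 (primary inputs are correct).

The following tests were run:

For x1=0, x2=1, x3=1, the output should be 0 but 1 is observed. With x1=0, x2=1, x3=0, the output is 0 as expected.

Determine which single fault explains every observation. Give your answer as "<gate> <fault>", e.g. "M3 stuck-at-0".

Fault-free values for test 1 (x1=0, x2=1, x3=1): M0=1, M1=1, M2=0, M3=1, M4=0, M5=0, M6=0, giving Y=0. Observed 1.
Test 1: faults giving observed 1 are {M0 stuck-at-0, M3 stuck-at-0, M4 stuck-at-1, M5 stuck-at-1, M6 stuck-at-1}.
Test 2 (x1=0, x2=1, x3=0): fault-free M0=1, M1=1, M2=0, M3=1, M4=0, M5=0, M6=0 → 0; observed 0. Eliminates M3 stuck-at-0, M4 stuck-at-1, M5 stuck-at-1, M6 stuck-at-1.
Only M0 stuck-at-0 is consistent with every test.

M0 stuck-at-0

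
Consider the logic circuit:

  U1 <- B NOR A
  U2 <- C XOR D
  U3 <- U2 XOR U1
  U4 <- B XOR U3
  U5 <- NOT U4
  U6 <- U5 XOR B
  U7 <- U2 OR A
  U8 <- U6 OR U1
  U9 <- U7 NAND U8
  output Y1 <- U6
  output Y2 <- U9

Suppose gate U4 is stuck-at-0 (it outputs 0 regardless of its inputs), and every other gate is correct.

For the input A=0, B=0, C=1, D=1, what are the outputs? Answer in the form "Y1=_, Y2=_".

Propagate with U4 forced: U1=1, U2=0, U3=1, U4=0 [stuck-at-0], U5=1, U6=1, U7=0, U8=1, U9=1.
So the outputs are Y1=1, Y2=1. (Without the fault they would be Y1=0, Y2=1.)

Y1=1, Y2=1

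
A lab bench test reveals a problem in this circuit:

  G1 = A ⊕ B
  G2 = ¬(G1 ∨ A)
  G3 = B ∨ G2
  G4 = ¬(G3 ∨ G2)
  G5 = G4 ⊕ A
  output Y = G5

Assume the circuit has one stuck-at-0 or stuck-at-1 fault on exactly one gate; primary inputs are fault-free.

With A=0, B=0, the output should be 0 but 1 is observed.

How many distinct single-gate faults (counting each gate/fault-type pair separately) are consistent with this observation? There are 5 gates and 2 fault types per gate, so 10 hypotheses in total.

Fault-free: G1=0, G2=1, G3=1, G4=0, G5=0 → 0. Observed 1.
  G1 stuck-at-0: output 0 ✗
  G1 stuck-at-1: output 1 ✓
  G2 stuck-at-0: output 1 ✓
  G2 stuck-at-1: output 0 ✗
  G3 stuck-at-0: output 0 ✗
  G3 stuck-at-1: output 0 ✗
  G4 stuck-at-0: output 0 ✗
  G4 stuck-at-1: output 1 ✓
  G5 stuck-at-0: output 0 ✗
  G5 stuck-at-1: output 1 ✓
Consistent faults: {G1 stuck-at-1, G2 stuck-at-0, G4 stuck-at-1, G5 stuck-at-1} — 4 in all.

4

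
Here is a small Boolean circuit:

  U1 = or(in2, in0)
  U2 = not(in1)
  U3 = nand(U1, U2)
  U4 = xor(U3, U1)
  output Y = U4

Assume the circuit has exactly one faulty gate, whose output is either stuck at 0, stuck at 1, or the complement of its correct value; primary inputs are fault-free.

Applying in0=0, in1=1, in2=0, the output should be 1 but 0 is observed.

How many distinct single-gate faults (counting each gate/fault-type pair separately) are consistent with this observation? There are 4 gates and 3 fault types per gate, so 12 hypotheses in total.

Fault-free: U1=0, U2=0, U3=1, U4=1 → 1. Observed 0.
  U1 stuck-at-0: output 1 ✗
  U1 stuck-at-1: output 0 ✓
  U1 inverted output: output 0 ✓
  U2 stuck-at-0: output 1 ✗
  U2 stuck-at-1: output 1 ✗
  U2 inverted output: output 1 ✗
  U3 stuck-at-0: output 0 ✓
  U3 stuck-at-1: output 1 ✗
  U3 inverted output: output 0 ✓
  U4 stuck-at-0: output 0 ✓
  U4 stuck-at-1: output 1 ✗
  U4 inverted output: output 0 ✓
Consistent faults: {U1 stuck-at-1, U1 inverted output, U3 stuck-at-0, U3 inverted output, U4 stuck-at-0, U4 inverted output} — 6 in all.

6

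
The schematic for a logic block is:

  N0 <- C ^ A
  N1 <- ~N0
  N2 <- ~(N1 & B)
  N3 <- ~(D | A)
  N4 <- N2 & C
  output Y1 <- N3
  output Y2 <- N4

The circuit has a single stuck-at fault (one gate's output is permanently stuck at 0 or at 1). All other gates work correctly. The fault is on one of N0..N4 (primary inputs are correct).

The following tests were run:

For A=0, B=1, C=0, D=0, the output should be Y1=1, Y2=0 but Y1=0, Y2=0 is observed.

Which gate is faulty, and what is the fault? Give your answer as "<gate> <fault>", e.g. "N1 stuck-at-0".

Fault-free values for test 1 (A=0, B=1, C=0, D=0): N0=0, N1=1, N2=0, N3=1, N4=0, giving Y1=1, Y2=0. Observed Y1=0, Y2=0.
Test 1: faults giving observed Y1=0, Y2=0 are {N3 stuck-at-0}.
Only N3 stuck-at-0 is consistent with every test.

N3 stuck-at-0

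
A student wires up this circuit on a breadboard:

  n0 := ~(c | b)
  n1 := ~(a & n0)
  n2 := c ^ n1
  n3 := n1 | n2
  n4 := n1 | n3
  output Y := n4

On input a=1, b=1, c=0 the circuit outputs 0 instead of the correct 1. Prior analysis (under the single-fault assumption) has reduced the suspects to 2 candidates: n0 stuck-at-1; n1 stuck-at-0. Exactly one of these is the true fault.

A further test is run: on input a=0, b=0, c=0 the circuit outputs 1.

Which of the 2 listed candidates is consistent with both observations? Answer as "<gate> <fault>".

Evaluate each candidate on input a=0, b=0, c=0:
  n0 stuck-at-1: n0=1 [stuck-at-1], n1=1, n2=1, n3=1, n4=1 → 1 — matches
  n1 stuck-at-0: n0=1, n1=0 [stuck-at-0], n2=0, n3=0, n4=0 → 0 — eliminated
Only n0 stuck-at-1 reproduces the observed 1.

n0 stuck-at-1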